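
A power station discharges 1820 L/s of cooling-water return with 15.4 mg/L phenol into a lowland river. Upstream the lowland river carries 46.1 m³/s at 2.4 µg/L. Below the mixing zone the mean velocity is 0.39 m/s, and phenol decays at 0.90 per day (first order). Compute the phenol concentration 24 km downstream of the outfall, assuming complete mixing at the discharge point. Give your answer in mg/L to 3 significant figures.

0.309 mg/L

1820 L/s = 1.82 m³/s.
2.4 µg/L = 0.0024 mg/L.
After complete mixing, C₀ = (1.82·15.4 + 46.1·0.0024) / 47.92 = 0.5872 mg/L.
Travel time t = 2.4e+04 m / 0.39 m/s = 6.154e+04 s = 0.7123 d.
C = 0.5872·exp(−0.90·0.7123) = 0.5872·0.5268 = 0.3093 mg/L.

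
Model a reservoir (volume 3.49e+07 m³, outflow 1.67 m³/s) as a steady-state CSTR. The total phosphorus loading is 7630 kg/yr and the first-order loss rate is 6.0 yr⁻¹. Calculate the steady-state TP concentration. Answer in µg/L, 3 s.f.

Outflow Q = 1.67 m³/s × 3.156e+07 s/yr = 5.27e+07 m³/yr.
Steady-state CSTR mass balance: W = Q·C + k·V·C, so C = W/(Q + kV).
Q + kV = 5.27e+07 + 6.0·3.49e+07 = 2.621e+08 m³/yr.
C = 7630/2.621e+08 = 2.911e-05 kg/m³ = 0.02911 mg/L = 29.11 µg/L.

29.1 µg/L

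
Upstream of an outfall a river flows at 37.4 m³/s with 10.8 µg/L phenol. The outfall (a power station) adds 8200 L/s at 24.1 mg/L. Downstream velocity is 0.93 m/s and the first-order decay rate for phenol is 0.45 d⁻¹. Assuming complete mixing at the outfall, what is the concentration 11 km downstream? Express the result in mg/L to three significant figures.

8200 L/s = 8.2 m³/s.
10.8 µg/L = 0.0108 mg/L.
After complete mixing, C₀ = (8.2·24.1 + 37.4·0.0108) / 45.6 = 4.343 mg/L.
Travel time t = 1.1e+04 m / 0.93 m/s = 1.183e+04 s = 0.1369 d.
C = 4.343·exp(−0.45·0.1369) = 4.343·0.9403 = 4.083 mg/L.

4.08 mg/L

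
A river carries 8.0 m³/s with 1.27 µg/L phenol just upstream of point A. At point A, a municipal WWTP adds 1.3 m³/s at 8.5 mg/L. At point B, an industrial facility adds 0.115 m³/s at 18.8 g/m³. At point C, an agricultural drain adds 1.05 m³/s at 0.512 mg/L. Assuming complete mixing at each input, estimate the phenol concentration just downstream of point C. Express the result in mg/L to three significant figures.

1.27 µg/L = 0.00127 mg/L.
After input A: C = (8·0.00127 + 1.3·8.5) / 9.3 = 1.189 mg/L.
After input B: C = (9.3·1.189 + 0.115·18.8) / 9.415 = 1.404 mg/L.
After input C: C = (9.415·1.404 + 1.05·0.512) / 10.47 = 1.315 mg/L.

1.31 mg/L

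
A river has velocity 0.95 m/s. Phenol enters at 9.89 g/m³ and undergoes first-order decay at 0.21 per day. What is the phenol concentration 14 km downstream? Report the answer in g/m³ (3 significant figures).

9.54 g/m³

Travel time t = 14 km / 0.95 m/s = 1.4e+04/0.95 = 1.474e+04 s = 0.1706 d.
First-order decay: C = 9.89·exp(−0.21·0.1706) = 9.89·0.9648 = 9.542 g/m³.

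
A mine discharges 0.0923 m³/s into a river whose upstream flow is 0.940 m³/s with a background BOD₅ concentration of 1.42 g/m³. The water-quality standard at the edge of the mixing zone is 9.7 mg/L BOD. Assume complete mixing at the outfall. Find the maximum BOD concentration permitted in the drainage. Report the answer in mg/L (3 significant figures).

94.0 mg/L

Mass balance: 9.7·1.032 = 0.0923·Cₑ + 0.94·1.42.
Cₑ = (10.01 − 1.335) / 0.0923 = 94.03 mg/L.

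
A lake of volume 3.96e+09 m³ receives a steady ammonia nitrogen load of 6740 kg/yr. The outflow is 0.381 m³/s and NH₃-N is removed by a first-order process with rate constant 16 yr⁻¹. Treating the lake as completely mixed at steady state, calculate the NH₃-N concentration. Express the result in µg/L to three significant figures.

Outflow Q = 0.381 m³/s × 3.156e+07 s/yr = 1.202e+07 m³/yr.
Steady-state CSTR mass balance: W = Q·C + k·V·C, so C = W/(Q + kV).
Q + kV = 1.202e+07 + 16·3.96e+09 = 6.337e+10 m³/yr.
C = 6740/6.337e+10 = 1.064e-07 kg/m³ = 0.0001064 mg/L = 0.1064 µg/L.

0.106 µg/L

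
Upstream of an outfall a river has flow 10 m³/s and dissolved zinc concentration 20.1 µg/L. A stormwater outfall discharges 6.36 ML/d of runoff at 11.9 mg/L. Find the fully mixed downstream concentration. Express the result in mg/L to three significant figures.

6.36 ML/d = 0.07361 m³/s.
20.1 µg/L = 0.0201 mg/L.
Conservation of mass across the mixing zone: C = (0.07361·11.9 + 10·0.0201) / (0.07361 + 10) = 1.077/10.07 = 0.1069 mg/L.

0.107 mg/L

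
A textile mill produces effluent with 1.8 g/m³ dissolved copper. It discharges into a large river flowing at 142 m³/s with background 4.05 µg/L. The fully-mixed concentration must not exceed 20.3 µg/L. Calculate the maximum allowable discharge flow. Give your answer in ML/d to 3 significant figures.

112 ML/d

4.05 µg/L = 0.00405 mg/L.
20.3 µg/L = 0.0203 mg/L.
Mass balance at complete mixing: C_std·(Q_w + Q_r) = Q_w·C_e + Q_r·C_b.
Rearranging, Q_w = Q_r·(C_std − C_b)/(C_e − C_std) = 142·(0.0203 − 0.00405) / (1.8 − 0.0203) = 1.297 m³/s.
= 112 ML/d.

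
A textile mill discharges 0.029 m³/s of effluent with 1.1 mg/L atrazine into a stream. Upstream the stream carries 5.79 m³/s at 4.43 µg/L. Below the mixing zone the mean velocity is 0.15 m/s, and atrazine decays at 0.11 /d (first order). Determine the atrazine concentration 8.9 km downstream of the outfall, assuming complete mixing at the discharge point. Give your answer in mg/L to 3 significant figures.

0.00917 mg/L

4.43 µg/L = 0.00443 mg/L.
After complete mixing, C₀ = (0.029·1.1 + 5.79·0.00443) / 5.819 = 0.00989 mg/L.
Travel time t = 8900 m / 0.15 m/s = 5.933e+04 s = 0.6867 d.
C = 0.00989·exp(−0.11·0.6867) = 0.00989·0.9272 = 0.00917 mg/L.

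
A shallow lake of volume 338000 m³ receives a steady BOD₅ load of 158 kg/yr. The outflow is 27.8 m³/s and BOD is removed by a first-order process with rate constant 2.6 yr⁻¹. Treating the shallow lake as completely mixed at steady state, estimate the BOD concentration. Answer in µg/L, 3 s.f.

0.180 µg/L

Outflow Q = 27.8 m³/s × 3.156e+07 s/yr = 8.773e+08 m³/yr.
Steady-state CSTR mass balance: W = Q·C + k·V·C, so C = W/(Q + kV).
Q + kV = 8.773e+08 + 2.6·338000 = 8.782e+08 m³/yr.
C = 158/8.782e+08 = 1.799e-07 kg/m³ = 0.0001799 mg/L = 0.1799 µg/L.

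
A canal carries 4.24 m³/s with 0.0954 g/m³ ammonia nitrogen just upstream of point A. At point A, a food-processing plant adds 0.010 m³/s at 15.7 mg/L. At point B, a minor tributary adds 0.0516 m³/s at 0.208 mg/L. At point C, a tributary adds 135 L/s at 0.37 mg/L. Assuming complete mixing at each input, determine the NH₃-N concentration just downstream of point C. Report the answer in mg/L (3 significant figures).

0.140 mg/L

After input A: C = (4.24·0.0954 + 0.01·15.7) / 4.25 = 0.1321 mg/L.
After input B: C = (4.25·0.1321 + 0.0516·0.208) / 4.302 = 0.133 mg/L.
135 L/s = 0.135 m³/s.
After input C: C = (4.302·0.133 + 0.135·0.37) / 4.437 = 0.1402 mg/L.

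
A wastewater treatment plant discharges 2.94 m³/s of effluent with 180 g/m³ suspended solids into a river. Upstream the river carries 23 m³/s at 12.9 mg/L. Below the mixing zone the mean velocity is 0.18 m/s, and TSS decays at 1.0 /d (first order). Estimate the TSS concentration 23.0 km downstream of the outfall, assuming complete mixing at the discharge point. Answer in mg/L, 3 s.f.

7.26 mg/L

After complete mixing, C₀ = (2.94·180 + 23·12.9) / 25.94 = 31.84 mg/L.
Travel time t = 2.3e+04 m / 0.18 m/s = 1.278e+05 s = 1.479 d.
C = 31.84·exp(−1.0·1.479) = 31.84·0.2279 = 7.256 mg/L.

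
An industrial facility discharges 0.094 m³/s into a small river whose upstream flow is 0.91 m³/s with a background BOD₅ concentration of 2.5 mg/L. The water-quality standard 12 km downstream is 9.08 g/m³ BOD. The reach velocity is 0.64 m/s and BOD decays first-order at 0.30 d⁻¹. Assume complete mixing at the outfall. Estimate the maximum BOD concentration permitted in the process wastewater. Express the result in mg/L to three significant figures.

79.3 mg/L

Travel time to the compliance point: t = 1.2e+04/0.64 = 1.875e+04 s = 0.217 d; decay factor exp(−0.30·0.217) = 0.937.
So the concentration just after mixing may be at most 9.08/0.937 = 9.691 mg/L.
Mass balance: 9.691·1.004 = 0.094·Cₑ + 0.91·2.5.
Cₑ = (9.73 − 2.275) / 0.094 = 79.3 mg/L.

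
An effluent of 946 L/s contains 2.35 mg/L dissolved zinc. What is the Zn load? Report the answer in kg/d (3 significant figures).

192 kg/d

946 L/s = 0.946 m³/s.
Mass flux = Q·C = 0.946 m³/s × 2.35 g/m³ = 2.223 g/s.
= 2.223 g/s × 86.4 = 192.1 kg/d.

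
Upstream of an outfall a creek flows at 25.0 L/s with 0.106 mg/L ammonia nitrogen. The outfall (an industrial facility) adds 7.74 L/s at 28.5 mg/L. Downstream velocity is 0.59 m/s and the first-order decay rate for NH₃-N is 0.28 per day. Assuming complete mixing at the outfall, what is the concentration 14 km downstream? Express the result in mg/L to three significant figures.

7.74 L/s = 0.00774 m³/s.
25.0 L/s = 0.025 m³/s.
After complete mixing, C₀ = (0.00774·28.5 + 0.025·0.106) / 0.03274 = 6.819 mg/L.
Travel time t = 1.4e+04 m / 0.59 m/s = 2.373e+04 s = 0.2746 d.
C = 6.819·exp(−0.28·0.2746) = 6.819·0.926 = 6.314 mg/L.

6.31 mg/L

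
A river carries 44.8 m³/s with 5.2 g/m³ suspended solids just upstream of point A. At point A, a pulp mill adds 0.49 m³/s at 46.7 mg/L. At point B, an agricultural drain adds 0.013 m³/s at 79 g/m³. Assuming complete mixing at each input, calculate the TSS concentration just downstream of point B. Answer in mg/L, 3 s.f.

After input A: C = (44.8·5.2 + 0.49·46.7) / 45.29 = 5.649 mg/L.
After input B: C = (45.29·5.649 + 0.013·79) / 45.3 = 5.67 mg/L.

5.67 mg/L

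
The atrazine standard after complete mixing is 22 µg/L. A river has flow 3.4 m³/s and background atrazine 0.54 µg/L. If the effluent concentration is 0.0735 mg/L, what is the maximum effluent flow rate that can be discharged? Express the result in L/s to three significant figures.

0.54 µg/L = 0.00054 mg/L.
22 µg/L = 0.022 mg/L.
Mass balance at complete mixing: C_std·(Q_w + Q_r) = Q_w·C_e + Q_r·C_b.
Rearranging, Q_w = Q_r·(C_std − C_b)/(C_e − C_std) = 3.4·(0.022 − 0.00054) / (0.0735 − 0.022) = 1.417 m³/s.
= 1417 L/s.

1420 L/s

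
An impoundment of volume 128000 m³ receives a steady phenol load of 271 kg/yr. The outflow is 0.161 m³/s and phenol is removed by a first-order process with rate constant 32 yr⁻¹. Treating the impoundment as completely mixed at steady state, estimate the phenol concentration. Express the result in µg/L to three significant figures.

29.5 µg/L

Outflow Q = 0.161 m³/s × 3.156e+07 s/yr = 5.081e+06 m³/yr.
Steady-state CSTR mass balance: W = Q·C + k·V·C, so C = W/(Q + kV).
Q + kV = 5.081e+06 + 32·128000 = 9.177e+06 m³/yr.
C = 271/9.177e+06 = 2.953e-05 kg/m³ = 0.02953 mg/L = 29.53 µg/L.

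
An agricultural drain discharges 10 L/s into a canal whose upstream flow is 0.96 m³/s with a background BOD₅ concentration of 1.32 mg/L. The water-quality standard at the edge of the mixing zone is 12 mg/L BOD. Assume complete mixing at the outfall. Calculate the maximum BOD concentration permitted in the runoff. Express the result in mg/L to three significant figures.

10 L/s = 0.01 m³/s.
Mass balance: 12·0.97 = 0.01·Cₑ + 0.96·1.32.
Cₑ = (11.64 − 1.267) / 0.01 = 1037 mg/L.

1040 mg/L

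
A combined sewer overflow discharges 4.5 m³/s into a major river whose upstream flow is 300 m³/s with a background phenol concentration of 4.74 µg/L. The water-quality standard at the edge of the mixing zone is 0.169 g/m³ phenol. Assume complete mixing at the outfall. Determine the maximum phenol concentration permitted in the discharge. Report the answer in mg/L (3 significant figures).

4.74 µg/L = 0.00474 mg/L.
Mass balance: 0.169·304.5 = 4.5·Cₑ + 300·0.00474.
Cₑ = (51.46 − 1.422) / 4.5 = 11.12 mg/L.

11.1 mg/L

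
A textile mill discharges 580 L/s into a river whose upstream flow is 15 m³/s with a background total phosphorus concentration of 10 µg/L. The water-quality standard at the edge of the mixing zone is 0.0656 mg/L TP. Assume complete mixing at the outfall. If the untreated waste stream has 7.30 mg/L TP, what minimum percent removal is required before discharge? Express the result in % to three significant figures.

580 L/s = 0.58 m³/s.
10 µg/L = 0.01 mg/L.
Mass balance: 0.0656·15.58 = 0.58·Cₑ + 15·0.01.
Cₑ = (1.022 − 0.15) / 0.58 = 1.504 mg/L.
Required removal = 1 − 1.504/7.30 = 79.4 %.

79.4 %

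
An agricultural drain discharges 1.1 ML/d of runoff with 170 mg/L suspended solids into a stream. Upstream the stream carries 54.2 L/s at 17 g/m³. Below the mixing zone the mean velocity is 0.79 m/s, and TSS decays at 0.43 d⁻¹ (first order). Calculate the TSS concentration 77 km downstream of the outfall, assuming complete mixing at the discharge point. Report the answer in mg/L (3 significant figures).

28.4 mg/L

1.1 ML/d = 0.01273 m³/s.
54.2 L/s = 0.0542 m³/s.
After complete mixing, C₀ = (0.01273·170 + 0.0542·17) / 0.06693 = 46.1 mg/L.
Travel time t = 7.7e+04 m / 0.79 m/s = 9.747e+04 s = 1.128 d.
C = 46.1·exp(−0.43·1.128) = 46.1·0.6156 = 28.38 mg/L.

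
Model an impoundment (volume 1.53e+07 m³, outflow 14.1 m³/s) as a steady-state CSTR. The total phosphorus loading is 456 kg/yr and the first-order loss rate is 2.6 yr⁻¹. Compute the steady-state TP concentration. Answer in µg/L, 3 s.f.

Outflow Q = 14.1 m³/s × 3.156e+07 s/yr = 4.45e+08 m³/yr.
Steady-state CSTR mass balance: W = Q·C + k·V·C, so C = W/(Q + kV).
Q + kV = 4.45e+08 + 2.6·1.53e+07 = 4.847e+08 m³/yr.
C = 456/4.847e+08 = 9.407e-07 kg/m³ = 0.0009407 mg/L = 0.9407 µg/L.

0.941 µg/L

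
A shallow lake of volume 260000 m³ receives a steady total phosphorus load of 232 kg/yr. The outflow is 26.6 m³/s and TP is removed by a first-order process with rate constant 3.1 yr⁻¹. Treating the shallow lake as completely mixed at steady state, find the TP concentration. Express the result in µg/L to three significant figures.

Outflow Q = 26.6 m³/s × 3.156e+07 s/yr = 8.394e+08 m³/yr.
Steady-state CSTR mass balance: W = Q·C + k·V·C, so C = W/(Q + kV).
Q + kV = 8.394e+08 + 3.1·260000 = 8.402e+08 m³/yr.
C = 232/8.402e+08 = 2.761e-07 kg/m³ = 0.0002761 mg/L = 0.2761 µg/L.

0.276 µg/L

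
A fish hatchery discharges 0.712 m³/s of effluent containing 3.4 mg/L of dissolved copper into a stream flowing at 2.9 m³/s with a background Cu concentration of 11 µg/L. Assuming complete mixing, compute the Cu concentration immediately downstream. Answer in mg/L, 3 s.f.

11 µg/L = 0.011 mg/L.
Flow-weighted mixing gives C = (0.712·3.4 + 2.9·0.011) / (0.712 + 2.9) = 2.453/3.612 = 0.679 mg/L.

0.679 mg/L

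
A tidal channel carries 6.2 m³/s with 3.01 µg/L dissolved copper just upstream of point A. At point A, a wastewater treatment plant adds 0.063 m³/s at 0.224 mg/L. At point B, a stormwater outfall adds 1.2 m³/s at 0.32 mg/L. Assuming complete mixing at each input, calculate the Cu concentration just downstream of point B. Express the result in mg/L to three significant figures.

3.01 µg/L = 0.00301 mg/L.
After input A: C = (6.2·0.00301 + 0.063·0.224) / 6.263 = 0.005233 mg/L.
After input B: C = (6.263·0.005233 + 1.2·0.32) / 7.463 = 0.05585 mg/L.

0.0558 mg/L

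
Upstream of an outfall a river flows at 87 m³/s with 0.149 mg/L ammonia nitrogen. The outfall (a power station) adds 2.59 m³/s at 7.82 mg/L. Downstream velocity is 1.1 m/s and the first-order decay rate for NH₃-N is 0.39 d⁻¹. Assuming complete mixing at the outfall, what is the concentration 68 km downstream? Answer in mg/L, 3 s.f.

0.280 mg/L

After complete mixing, C₀ = (2.59·7.82 + 87·0.149) / 89.59 = 0.3708 mg/L.
Travel time t = 6.8e+04 m / 1.1 m/s = 6.182e+04 s = 0.7155 d.
C = 0.3708·exp(−0.39·0.7155) = 0.3708·0.7565 = 0.2805 mg/L.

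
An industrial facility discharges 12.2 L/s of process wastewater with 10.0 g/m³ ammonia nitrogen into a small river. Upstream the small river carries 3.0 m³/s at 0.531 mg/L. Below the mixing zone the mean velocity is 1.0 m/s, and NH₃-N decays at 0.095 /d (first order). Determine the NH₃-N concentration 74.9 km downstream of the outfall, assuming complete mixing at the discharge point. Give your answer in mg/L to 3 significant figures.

12.2 L/s = 0.0122 m³/s.
After complete mixing, C₀ = (0.0122·10 + 3·0.531) / 3.012 = 0.5694 mg/L.
Travel time t = 7.49e+04 m / 1.0 m/s = 7.49e+04 s = 0.8669 d.
C = 0.5694·exp(−0.095·0.8669) = 0.5694·0.9209 = 0.5243 mg/L.

0.524 mg/L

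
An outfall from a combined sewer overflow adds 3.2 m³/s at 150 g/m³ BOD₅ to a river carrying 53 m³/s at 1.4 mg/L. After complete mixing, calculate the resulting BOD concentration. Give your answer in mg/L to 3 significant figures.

Flow-weighted mixing gives C = (3.2·150 + 53·1.4) / (3.2 + 53) = 554.2/56.2 = 9.861 mg/L.

9.86 mg/L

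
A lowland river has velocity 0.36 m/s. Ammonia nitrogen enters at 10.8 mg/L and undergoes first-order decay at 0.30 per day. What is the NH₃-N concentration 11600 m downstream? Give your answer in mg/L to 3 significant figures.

Travel time t = 11600 m / 0.36 m/s = 1.16e+04/0.36 = 3.222e+04 s = 0.3729 d.
First-order decay: C = 10.8·exp(−0.30·0.3729) = 10.8·0.8941 = 9.657 mg/L.

9.66 mg/L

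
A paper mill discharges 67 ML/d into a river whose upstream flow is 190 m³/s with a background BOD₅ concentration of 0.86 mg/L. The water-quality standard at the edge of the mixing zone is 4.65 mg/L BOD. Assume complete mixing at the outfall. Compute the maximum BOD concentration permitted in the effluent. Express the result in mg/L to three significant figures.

67 ML/d = 0.7755 m³/s.
Mass balance: 4.65·190.8 = 0.7755·Cₑ + 190·0.86.
Cₑ = (887.1 − 163.4) / 0.7755 = 933.3 mg/L.

933 mg/L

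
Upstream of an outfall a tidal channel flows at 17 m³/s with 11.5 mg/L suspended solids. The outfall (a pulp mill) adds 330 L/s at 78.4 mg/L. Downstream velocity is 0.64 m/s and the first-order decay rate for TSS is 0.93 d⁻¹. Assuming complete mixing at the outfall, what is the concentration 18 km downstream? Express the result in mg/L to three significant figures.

330 L/s = 0.33 m³/s.
After complete mixing, C₀ = (0.33·78.4 + 17·11.5) / 17.33 = 12.77 mg/L.
Travel time t = 1.8e+04 m / 0.64 m/s = 2.812e+04 s = 0.3255 d.
C = 12.77·exp(−0.93·0.3255) = 12.77·0.7388 = 9.437 mg/L.

9.44 mg/L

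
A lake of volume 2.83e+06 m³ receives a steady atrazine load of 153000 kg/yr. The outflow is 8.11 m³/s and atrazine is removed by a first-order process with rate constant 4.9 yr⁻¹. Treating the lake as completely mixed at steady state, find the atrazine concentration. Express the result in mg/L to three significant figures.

0.567 mg/L

Outflow Q = 8.11 m³/s × 3.156e+07 s/yr = 2.559e+08 m³/yr.
Steady-state CSTR mass balance: W = Q·C + k·V·C, so C = W/(Q + kV).
Q + kV = 2.559e+08 + 4.9·2.83e+06 = 2.698e+08 m³/yr.
C = 153000/2.698e+08 = 0.0005671 kg/m³ = 0.5671 mg/L.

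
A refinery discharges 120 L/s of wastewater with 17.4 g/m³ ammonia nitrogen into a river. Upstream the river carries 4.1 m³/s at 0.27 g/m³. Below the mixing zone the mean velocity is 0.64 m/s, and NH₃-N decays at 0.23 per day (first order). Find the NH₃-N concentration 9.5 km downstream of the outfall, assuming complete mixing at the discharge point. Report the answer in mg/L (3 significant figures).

0.728 mg/L

120 L/s = 0.12 m³/s.
After complete mixing, C₀ = (0.12·17.4 + 4.1·0.27) / 4.22 = 0.7571 mg/L.
Travel time t = 9500 m / 0.64 m/s = 1.484e+04 s = 0.1718 d.
C = 0.7571·exp(−0.23·0.1718) = 0.7571·0.9613 = 0.7278 mg/L.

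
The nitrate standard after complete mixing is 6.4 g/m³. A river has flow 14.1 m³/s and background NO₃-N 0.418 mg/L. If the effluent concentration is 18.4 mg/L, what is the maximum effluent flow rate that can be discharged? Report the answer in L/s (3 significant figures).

Mass balance at complete mixing: C_std·(Q_w + Q_r) = Q_w·C_e + Q_r·C_b.
Rearranging, Q_w = Q_r·(C_std − C_b)/(C_e − C_std) = 14.1·(6.4 − 0.418) / (18.4 − 6.4) = 7.029 m³/s.
= 7029 L/s.

7030 L/s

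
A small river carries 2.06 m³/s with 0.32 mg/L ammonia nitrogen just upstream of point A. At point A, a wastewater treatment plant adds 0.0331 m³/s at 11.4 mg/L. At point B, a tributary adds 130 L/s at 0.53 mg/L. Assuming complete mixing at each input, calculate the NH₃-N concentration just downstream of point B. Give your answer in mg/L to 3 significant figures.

After input A: C = (2.06·0.32 + 0.0331·11.4) / 2.093 = 0.4952 mg/L.
130 L/s = 0.13 m³/s.
After input B: C = (2.093·0.4952 + 0.13·0.53) / 2.223 = 0.4973 mg/L.

0.497 mg/L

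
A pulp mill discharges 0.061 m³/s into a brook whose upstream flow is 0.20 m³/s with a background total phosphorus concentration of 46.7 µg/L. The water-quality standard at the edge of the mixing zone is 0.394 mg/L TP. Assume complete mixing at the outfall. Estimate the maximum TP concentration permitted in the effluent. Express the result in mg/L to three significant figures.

1.53 mg/L

46.7 µg/L = 0.0467 mg/L.
Mass balance: 0.394·0.261 = 0.061·Cₑ + 0.2·0.0467.
Cₑ = (0.1028 − 0.00934) / 0.061 = 1.533 mg/L.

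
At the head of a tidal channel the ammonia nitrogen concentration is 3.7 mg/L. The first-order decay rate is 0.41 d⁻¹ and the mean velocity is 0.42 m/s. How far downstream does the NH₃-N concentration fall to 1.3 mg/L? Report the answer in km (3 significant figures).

From C = C₀·e^(−kt), t = ln(C₀/C)/k = ln(3.7/1.3)/0.41 = 1.046/0.41 = 2.551 d.
Distance = v·t = 0.42 m/s × 2.204e+05 s = 9.258e+04 m = 92.58 km.

92.6 km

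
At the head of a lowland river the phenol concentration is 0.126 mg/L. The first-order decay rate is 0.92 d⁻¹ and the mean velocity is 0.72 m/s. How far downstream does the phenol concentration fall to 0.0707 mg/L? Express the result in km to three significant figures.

39.1 km

From C = C₀·e^(−kt), t = ln(C₀/C)/k = ln(0.126/0.0707)/0.92 = 0.5778/0.92 = 0.6281 d.
Distance = v·t = 0.72 m/s × 5.427e+04 s = 3.907e+04 m = 39.07 km.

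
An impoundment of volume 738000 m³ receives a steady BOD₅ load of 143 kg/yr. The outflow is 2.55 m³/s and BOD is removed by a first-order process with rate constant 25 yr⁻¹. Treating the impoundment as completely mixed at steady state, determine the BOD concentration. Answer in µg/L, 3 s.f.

1.45 µg/L

Outflow Q = 2.55 m³/s × 3.156e+07 s/yr = 8.047e+07 m³/yr.
Steady-state CSTR mass balance: W = Q·C + k·V·C, so C = W/(Q + kV).
Q + kV = 8.047e+07 + 25·738000 = 9.892e+07 m³/yr.
C = 143/9.892e+07 = 1.446e-06 kg/m³ = 0.001446 mg/L = 1.446 µg/L.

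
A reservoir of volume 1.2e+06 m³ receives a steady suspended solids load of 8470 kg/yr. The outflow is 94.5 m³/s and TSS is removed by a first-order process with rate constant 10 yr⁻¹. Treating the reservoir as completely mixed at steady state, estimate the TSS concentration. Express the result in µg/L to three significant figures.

Outflow Q = 94.5 m³/s × 3.156e+07 s/yr = 2.982e+09 m³/yr.
Steady-state CSTR mass balance: W = Q·C + k·V·C, so C = W/(Q + kV).
Q + kV = 2.982e+09 + 10·1.2e+06 = 2.994e+09 m³/yr.
C = 8470/2.994e+09 = 2.829e-06 kg/m³ = 0.002829 mg/L = 2.829 µg/L.

2.83 µg/L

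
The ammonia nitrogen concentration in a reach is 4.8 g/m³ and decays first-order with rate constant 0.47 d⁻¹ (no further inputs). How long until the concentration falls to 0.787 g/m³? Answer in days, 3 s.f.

3.85 d

t = ln(C₀/C)/k = ln(4.8/0.787)/0.47 = 1.808/0.47 = 3.847 d.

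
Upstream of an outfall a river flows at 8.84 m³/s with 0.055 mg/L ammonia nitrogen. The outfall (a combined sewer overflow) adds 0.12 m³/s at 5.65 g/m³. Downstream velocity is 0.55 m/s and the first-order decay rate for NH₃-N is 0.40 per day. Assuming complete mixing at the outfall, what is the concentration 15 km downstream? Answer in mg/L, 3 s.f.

After complete mixing, C₀ = (0.12·5.65 + 8.84·0.055) / 8.96 = 0.1299 mg/L.
Travel time t = 1.5e+04 m / 0.55 m/s = 2.727e+04 s = 0.3157 d.
C = 0.1299·exp(−0.40·0.3157) = 0.1299·0.8814 = 0.1145 mg/L.

0.115 mg/L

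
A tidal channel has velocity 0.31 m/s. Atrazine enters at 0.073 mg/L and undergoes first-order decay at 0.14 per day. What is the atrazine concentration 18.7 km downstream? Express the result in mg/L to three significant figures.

0.0662 mg/L

Travel time t = 18.7 km / 0.31 m/s = 1.87e+04/0.31 = 6.032e+04 s = 0.6982 d.
First-order decay: C = 0.073·exp(−0.14·0.6982) = 0.073·0.9069 = 0.0662 mg/L.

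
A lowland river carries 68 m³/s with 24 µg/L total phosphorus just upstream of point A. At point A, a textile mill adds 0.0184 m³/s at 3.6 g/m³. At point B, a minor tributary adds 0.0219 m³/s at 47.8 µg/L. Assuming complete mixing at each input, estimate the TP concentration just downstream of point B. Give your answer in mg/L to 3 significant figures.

24 µg/L = 0.024 mg/L.
After input A: C = (68·0.024 + 0.0184·3.6) / 68.02 = 0.02497 mg/L.
47.8 µg/L = 0.0478 mg/L.
After input B: C = (68.02·0.02497 + 0.0219·0.0478) / 68.04 = 0.02497 mg/L.

0.0250 mg/L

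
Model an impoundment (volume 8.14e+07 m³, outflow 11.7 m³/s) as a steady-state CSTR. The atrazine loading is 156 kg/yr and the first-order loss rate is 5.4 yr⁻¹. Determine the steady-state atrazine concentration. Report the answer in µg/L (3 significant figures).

Outflow Q = 11.7 m³/s × 3.156e+07 s/yr = 3.692e+08 m³/yr.
Steady-state CSTR mass balance: W = Q·C + k·V·C, so C = W/(Q + kV).
Q + kV = 3.692e+08 + 5.4·8.14e+07 = 8.088e+08 m³/yr.
C = 156/8.088e+08 = 1.929e-07 kg/m³ = 0.0001929 mg/L = 0.1929 µg/L.

0.193 µg/L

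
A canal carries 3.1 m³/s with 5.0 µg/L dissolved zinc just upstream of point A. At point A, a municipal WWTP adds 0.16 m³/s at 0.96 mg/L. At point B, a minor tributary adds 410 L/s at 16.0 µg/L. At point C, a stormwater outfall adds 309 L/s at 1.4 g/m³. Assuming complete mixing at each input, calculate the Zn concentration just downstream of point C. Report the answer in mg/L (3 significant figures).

0.153 mg/L

5.0 µg/L = 0.005 mg/L.
After input A: C = (3.1·0.005 + 0.16·0.96) / 3.26 = 0.05187 mg/L.
410 L/s = 0.41 m³/s.
16.0 µg/L = 0.016 mg/L.
After input B: C = (3.26·0.05187 + 0.41·0.016) / 3.67 = 0.04786 mg/L.
309 L/s = 0.309 m³/s.
After input C: C = (3.67·0.04786 + 0.309·1.4) / 3.979 = 0.1529 mg/L.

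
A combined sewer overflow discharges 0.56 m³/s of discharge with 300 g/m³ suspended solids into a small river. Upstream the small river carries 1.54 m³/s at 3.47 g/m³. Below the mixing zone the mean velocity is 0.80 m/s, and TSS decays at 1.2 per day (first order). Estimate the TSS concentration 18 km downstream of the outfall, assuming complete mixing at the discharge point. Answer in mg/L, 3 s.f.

After complete mixing, C₀ = (0.56·300 + 1.54·3.47) / 2.1 = 82.54 mg/L.
Travel time t = 1.8e+04 m / 0.80 m/s = 2.25e+04 s = 0.2604 d.
C = 82.54·exp(−1.2·0.2604) = 82.54·0.7316 = 60.39 mg/L.

60.4 mg/L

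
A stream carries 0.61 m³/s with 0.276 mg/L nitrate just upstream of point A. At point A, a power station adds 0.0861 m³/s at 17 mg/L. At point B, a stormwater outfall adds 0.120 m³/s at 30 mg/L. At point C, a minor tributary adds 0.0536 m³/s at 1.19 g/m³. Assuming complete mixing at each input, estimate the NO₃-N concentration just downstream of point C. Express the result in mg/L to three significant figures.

6.09 mg/L

After input A: C = (0.61·0.276 + 0.0861·17) / 0.6961 = 2.345 mg/L.
After input B: C = (0.6961·2.345 + 0.12·30) / 0.8161 = 6.411 mg/L.
After input C: C = (0.8161·6.411 + 0.0536·1.19) / 0.8697 = 6.089 mg/L.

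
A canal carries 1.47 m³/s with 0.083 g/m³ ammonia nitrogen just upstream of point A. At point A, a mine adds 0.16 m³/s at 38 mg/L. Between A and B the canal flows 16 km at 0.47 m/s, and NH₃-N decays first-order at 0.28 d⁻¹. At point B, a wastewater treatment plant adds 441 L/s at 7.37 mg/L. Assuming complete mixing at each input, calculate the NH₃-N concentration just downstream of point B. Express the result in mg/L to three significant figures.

4.25 mg/L

After input A: C = (1.47·0.083 + 0.16·38) / 1.63 = 3.805 mg/L.
Over the 16 km reach to input B (t = 3.404e+04 s = 0.394 d), decay gives C = 3.805·exp(−0.28·0.394) = 3.407 mg/L.
441 L/s = 0.441 m³/s.
After input B: C = (1.63·3.407 + 0.441·7.37) / 2.071 = 4.251 mg/L.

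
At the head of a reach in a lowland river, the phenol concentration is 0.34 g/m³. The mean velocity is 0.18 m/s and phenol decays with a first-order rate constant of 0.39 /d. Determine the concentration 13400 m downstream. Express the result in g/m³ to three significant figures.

Travel time t = 13400 m / 0.18 m/s = 1.34e+04/0.18 = 7.444e+04 s = 0.8616 d.
First-order decay: C = 0.34·exp(−0.39·0.8616) = 0.34·0.7146 = 0.243 g/m³.

0.243 g/m³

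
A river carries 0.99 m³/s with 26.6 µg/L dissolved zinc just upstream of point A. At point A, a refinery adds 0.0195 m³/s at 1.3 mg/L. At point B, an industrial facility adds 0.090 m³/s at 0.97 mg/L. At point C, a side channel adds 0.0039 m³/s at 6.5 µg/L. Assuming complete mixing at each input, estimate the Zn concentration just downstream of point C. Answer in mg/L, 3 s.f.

0.126 mg/L

26.6 µg/L = 0.0266 mg/L.
After input A: C = (0.99·0.0266 + 0.0195·1.3) / 1.01 = 0.0512 mg/L.
After input B: C = (1.01·0.0512 + 0.09·0.97) / 1.1 = 0.1264 mg/L.
6.5 µg/L = 0.0065 mg/L.
After input C: C = (1.1·0.1264 + 0.0039·0.0065) / 1.103 = 0.126 mg/L.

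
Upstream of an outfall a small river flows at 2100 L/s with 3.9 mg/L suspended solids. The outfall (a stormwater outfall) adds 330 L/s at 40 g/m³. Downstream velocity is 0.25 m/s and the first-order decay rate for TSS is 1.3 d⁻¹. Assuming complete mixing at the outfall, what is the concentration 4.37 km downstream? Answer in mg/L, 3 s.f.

6.77 mg/L

330 L/s = 0.33 m³/s.
2100 L/s = 2.1 m³/s.
After complete mixing, C₀ = (0.33·40 + 2.1·3.9) / 2.43 = 8.802 mg/L.
Travel time t = 4370 m / 0.25 m/s = 1.748e+04 s = 0.2023 d.
C = 8.802·exp(−1.3·0.2023) = 8.802·0.7687 = 6.767 mg/L.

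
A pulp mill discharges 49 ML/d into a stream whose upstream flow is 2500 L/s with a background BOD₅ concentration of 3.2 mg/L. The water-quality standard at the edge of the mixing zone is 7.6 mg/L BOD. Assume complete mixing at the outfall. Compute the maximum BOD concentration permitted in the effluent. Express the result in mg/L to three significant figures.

27.0 mg/L

49 ML/d = 0.5671 m³/s.
2500 L/s = 2.5 m³/s.
Mass balance: 7.6·3.067 = 0.5671·Cₑ + 2.5·3.2.
Cₑ = (23.31 − 8) / 0.5671 = 27 mg/L.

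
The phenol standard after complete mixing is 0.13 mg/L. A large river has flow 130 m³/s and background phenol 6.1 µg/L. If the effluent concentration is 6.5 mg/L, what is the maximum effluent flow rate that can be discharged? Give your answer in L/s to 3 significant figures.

2530 L/s

6.1 µg/L = 0.0061 mg/L.
Mass balance at complete mixing: C_std·(Q_w + Q_r) = Q_w·C_e + Q_r·C_b.
Rearranging, Q_w = Q_r·(C_std − C_b)/(C_e − C_std) = 130·(0.13 − 0.0061) / (6.5 − 0.13) = 2.529 m³/s.
= 2529 L/s.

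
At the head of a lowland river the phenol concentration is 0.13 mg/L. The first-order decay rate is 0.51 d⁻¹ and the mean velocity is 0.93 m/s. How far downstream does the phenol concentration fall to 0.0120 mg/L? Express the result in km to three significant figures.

375 km

From C = C₀·e^(−kt), t = ln(C₀/C)/k = ln(0.13/0.0120)/0.51 = 2.383/0.51 = 4.672 d.
Distance = v·t = 0.93 m/s × 4.036e+05 s = 3.754e+05 m = 375.4 km.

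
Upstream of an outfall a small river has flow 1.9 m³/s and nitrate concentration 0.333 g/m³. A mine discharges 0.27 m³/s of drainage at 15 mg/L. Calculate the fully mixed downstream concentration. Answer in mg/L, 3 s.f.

2.16 mg/L

Flow-weighted mixing gives C = (0.27·15 + 1.9·0.333) / (0.27 + 1.9) = 4.683/2.17 = 2.158 mg/L.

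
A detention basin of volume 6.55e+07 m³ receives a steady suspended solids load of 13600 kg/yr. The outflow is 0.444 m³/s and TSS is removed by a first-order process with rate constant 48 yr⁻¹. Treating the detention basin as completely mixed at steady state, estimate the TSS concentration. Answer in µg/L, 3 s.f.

Outflow Q = 0.444 m³/s × 3.156e+07 s/yr = 1.401e+07 m³/yr.
Steady-state CSTR mass balance: W = Q·C + k·V·C, so C = W/(Q + kV).
Q + kV = 1.401e+07 + 48·6.55e+07 = 3.158e+09 m³/yr.
C = 13600/3.158e+09 = 4.307e-06 kg/m³ = 0.004307 mg/L = 4.307 µg/L.

4.31 µg/L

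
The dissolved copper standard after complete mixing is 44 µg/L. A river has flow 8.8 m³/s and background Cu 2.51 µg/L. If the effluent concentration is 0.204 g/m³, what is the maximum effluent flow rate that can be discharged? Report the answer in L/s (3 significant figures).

2.51 µg/L = 0.00251 mg/L.
44 µg/L = 0.044 mg/L.
Mass balance at complete mixing: C_std·(Q_w + Q_r) = Q_w·C_e + Q_r·C_b.
Rearranging, Q_w = Q_r·(C_std − C_b)/(C_e − C_std) = 8.8·(0.044 − 0.00251) / (0.204 − 0.044) = 2.282 m³/s.
= 2282 L/s.

2280 L/s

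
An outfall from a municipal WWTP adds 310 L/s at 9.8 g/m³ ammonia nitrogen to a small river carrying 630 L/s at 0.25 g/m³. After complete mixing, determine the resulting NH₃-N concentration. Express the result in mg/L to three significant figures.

310 L/s = 0.31 m³/s.
630 L/s = 0.63 m³/s.
Flow-weighted mixing gives C = (0.31·9.8 + 0.63·0.25) / (0.31 + 0.63) = 3.196/0.94 = 3.399 mg/L.

3.40 mg/L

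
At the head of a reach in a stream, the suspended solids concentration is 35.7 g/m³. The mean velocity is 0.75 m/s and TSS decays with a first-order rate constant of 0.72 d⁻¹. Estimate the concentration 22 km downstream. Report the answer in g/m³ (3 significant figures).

28.0 g/m³

Travel time t = 22 km / 0.75 m/s = 2.2e+04/0.75 = 2.933e+04 s = 0.3395 d.
First-order decay: C = 35.7·exp(−0.72·0.3395) = 35.7·0.7831 = 27.96 g/m³.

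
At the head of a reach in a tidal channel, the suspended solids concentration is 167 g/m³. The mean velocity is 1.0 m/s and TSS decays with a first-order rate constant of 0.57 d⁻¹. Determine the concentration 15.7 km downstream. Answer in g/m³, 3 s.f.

Travel time t = 15.7 km / 1.0 m/s = 1.57e+04/1.0 = 1.57e+04 s = 0.1817 d.
First-order decay: C = 167·exp(−0.57·0.1817) = 167·0.9016 = 150.6 g/m³.

151 g/m³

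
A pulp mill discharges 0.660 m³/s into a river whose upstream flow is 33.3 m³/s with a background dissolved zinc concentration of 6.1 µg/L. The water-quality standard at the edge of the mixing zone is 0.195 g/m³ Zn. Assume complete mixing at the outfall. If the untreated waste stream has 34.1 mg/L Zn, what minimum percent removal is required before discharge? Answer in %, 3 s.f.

71.5 %

6.1 µg/L = 0.0061 mg/L.
Mass balance: 0.195·33.96 = 0.66·Cₑ + 33.3·0.0061.
Cₑ = (6.622 − 0.2031) / 0.66 = 9.726 mg/L.
Required removal = 1 − 9.726/34.1 = 71.48 %.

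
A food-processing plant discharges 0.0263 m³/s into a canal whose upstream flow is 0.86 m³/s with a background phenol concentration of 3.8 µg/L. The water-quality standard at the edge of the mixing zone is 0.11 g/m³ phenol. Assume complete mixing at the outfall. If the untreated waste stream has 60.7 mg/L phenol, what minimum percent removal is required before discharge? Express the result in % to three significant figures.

94.1 %

3.8 µg/L = 0.0038 mg/L.
Mass balance: 0.11·0.8863 = 0.0263·Cₑ + 0.86·0.0038.
Cₑ = (0.09749 − 0.003268) / 0.0263 = 3.583 mg/L.
Required removal = 1 − 3.583/60.7 = 94.1 %.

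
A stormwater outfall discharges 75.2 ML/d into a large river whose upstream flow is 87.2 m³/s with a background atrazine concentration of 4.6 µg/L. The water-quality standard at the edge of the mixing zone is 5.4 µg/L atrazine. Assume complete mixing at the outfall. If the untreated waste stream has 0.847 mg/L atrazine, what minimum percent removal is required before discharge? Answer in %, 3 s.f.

89.9 %

75.2 ML/d = 0.8704 m³/s.
4.6 µg/L = 0.0046 mg/L.
5.4 µg/L = 0.0054 mg/L.
Mass balance: 0.0054·88.07 = 0.8704·Cₑ + 87.2·0.0046.
Cₑ = (0.4756 − 0.4011) / 0.8704 = 0.08555 mg/L.
Required removal = 1 − 0.08555/0.847 = 89.9 %.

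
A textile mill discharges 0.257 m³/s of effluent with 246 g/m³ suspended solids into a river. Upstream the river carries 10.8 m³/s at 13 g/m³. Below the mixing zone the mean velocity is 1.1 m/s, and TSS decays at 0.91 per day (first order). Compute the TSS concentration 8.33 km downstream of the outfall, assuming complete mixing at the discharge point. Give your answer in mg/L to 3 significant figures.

17.0 mg/L

After complete mixing, C₀ = (0.257·246 + 10.8·13) / 11.06 = 18.42 mg/L.
Travel time t = 8330 m / 1.1 m/s = 7573 s = 0.08765 d.
C = 18.42·exp(−0.91·0.08765) = 18.42·0.9233 = 17 mg/L.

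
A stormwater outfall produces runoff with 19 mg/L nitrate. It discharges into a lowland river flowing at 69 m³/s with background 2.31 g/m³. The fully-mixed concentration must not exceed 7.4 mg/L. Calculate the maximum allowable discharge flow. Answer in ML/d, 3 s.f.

Mass balance at complete mixing: C_std·(Q_w + Q_r) = Q_w·C_e + Q_r·C_b.
Rearranging, Q_w = Q_r·(C_std − C_b)/(C_e − C_std) = 69·(7.4 − 2.31) / (19 − 7.4) = 30.28 m³/s.
= 2616 ML/d.

2620 ML/d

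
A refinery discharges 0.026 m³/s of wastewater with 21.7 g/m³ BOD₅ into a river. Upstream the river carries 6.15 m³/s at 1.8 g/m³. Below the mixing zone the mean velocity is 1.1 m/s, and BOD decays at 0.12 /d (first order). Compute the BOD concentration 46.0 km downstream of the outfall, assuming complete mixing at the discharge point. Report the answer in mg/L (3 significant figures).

After complete mixing, C₀ = (0.026·21.7 + 6.15·1.8) / 6.176 = 1.884 mg/L.
Travel time t = 4.6e+04 m / 1.1 m/s = 4.182e+04 s = 0.484 d.
C = 1.884·exp(−0.12·0.484) = 1.884·0.9436 = 1.777 mg/L.

1.78 mg/L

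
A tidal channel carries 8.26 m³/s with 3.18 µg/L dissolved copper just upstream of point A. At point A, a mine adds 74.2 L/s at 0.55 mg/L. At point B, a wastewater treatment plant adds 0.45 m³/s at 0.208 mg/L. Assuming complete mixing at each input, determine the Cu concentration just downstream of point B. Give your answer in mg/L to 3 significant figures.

0.0183 mg/L

3.18 µg/L = 0.00318 mg/L.
74.2 L/s = 0.0742 m³/s.
After input A: C = (8.26·0.00318 + 0.0742·0.55) / 8.334 = 0.008048 mg/L.
After input B: C = (8.334·0.008048 + 0.45·0.208) / 8.784 = 0.01829 mg/L.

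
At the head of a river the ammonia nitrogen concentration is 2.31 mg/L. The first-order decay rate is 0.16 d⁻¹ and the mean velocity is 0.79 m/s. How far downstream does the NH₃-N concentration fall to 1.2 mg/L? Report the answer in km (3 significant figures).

From C = C₀·e^(−kt), t = ln(C₀/C)/k = ln(2.31/1.2)/0.16 = 0.6549/0.16 = 4.093 d.
Distance = v·t = 0.79 m/s × 3.537e+05 s = 2.794e+05 m = 279.4 km.

279 km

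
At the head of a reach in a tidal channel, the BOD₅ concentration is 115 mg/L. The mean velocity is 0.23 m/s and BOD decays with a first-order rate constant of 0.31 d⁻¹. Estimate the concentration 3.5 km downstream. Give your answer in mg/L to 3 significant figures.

Travel time t = 3.5 km / 0.23 m/s = 3500/0.23 = 1.522e+04 s = 0.1761 d.
First-order decay: C = 115·exp(−0.31·0.1761) = 115·0.9469 = 108.9 mg/L.

109 mg/L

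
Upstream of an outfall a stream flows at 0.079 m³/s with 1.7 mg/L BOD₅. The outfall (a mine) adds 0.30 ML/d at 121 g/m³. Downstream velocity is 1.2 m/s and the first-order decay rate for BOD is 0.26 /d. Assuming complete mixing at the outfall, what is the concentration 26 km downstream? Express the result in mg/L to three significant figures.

6.30 mg/L

0.30 ML/d = 0.003472 m³/s.
After complete mixing, C₀ = (0.003472·121 + 0.079·1.7) / 0.08247 = 6.723 mg/L.
Travel time t = 2.6e+04 m / 1.2 m/s = 2.167e+04 s = 0.2508 d.
C = 6.723·exp(−0.26·0.2508) = 6.723·0.9369 = 6.298 mg/L.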